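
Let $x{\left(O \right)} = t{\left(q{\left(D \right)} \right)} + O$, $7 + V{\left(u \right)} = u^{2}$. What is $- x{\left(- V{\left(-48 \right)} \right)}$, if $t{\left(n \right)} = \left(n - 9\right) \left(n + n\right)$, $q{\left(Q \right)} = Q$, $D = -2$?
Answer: $2253$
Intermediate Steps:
$V{\left(u \right)} = -7 + u^{2}$
$t{\left(n \right)} = 2 n \left(-9 + n\right)$ ($t{\left(n \right)} = \left(-9 + n\right) 2 n = 2 n \left(-9 + n\right)$)
$x{\left(O \right)} = 44 + O$ ($x{\left(O \right)} = 2 \left(-2\right) \left(-9 - 2\right) + O = 2 \left(-2\right) \left(-11\right) + O = 44 + O$)
$- x{\left(- V{\left(-48 \right)} \right)} = - (44 - \left(-7 + \left(-48\right)^{2}\right)) = - (44 - \left(-7 + 2304\right)) = - (44 - 2297) = \left(-1\right) \left(-2253\right) = 2253$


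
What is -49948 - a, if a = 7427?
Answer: -57375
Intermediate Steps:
-49948 - a = -49948 - 1*7427 = -49948 - 7427 = -57375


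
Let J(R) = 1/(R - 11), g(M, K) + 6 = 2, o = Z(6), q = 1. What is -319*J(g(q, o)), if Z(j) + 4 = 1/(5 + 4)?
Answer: 319/15 ≈ 21.267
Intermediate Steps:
Z(j) = -35/9 (Z(j) = -4 + 1/(5 + 4) = -4 + 1/9 = -35/9)
o = -35/9 ≈ -3.8889
g(M, K) = -4 (g(M, K) = -6 + 2 = -4)
J(R) = 1/(-11 + R)
-319*J(g(q, o)) = -319/(-11 - 4) = -319/(-15) = -319*(-1/15) = 319/15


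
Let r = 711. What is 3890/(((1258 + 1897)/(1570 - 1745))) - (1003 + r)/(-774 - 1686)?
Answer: -166923733/776130 ≈ -215.07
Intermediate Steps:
3890/(((1258 + 1897)/(1570 - 1745))) - (1003 + r)/(-774 - 1686) = 3890/(((1258 + 1897)/(1570 - 1745))) - (1003 + 711)/(-774 - 1686) = 3890/((3155/(-175))) - 1714/(-2460) = 3890/((3155*(-1/175))) - 1714*(-1)/2460 = 3890/(-631/35) - 1*(-857/1230) = 3890*(-35/631) + 857/1230 = -136150/631 + 857/1230 = -166923733/776130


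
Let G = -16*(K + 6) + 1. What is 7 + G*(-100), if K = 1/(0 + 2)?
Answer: 10307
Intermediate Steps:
K = ½ (K = 1/2 = ½ ≈ 0.50000)
G = -103 (G = -16*(½ + 6) + 1 = -16*13/2 + 1 = -4*26 + 1 = -104 + 1 = -103)
7 + G*(-100) = 7 - 103*(-100) = 7 + 10300 = 10307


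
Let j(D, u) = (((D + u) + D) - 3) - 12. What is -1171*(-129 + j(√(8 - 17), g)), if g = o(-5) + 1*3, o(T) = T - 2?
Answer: 173308 - 7026*I ≈ 1.7331e+5 - 7026.0*I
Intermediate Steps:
o(T) = -2 + T
g = -4 (g = (-2 - 5) + 1*3 = -7 + 3 = -4)
j(D, u) = -15 + u + 2*D (j(D, u) = ((u + 2*D) - 3) - 12 = (-3 + u + 2*D) - 12 = -15 + u + 2*D)
-1171*(-129 + j(√(8 - 17), g)) = -1171*(-129 + (-15 - 4 + 2*√(8 - 17))) = -1171*(-129 + (-15 - 4 + 2*√(-9))) = -1171*(-129 + (-15 - 4 + 2*(3*I))) = -1171*(-129 + (-15 - 4 + 6*I)) = -1171*(-129 + (-19 + 6*I)) = -1171*(-148 + 6*I) = 173308 - 7026*I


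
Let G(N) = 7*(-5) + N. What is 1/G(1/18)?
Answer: -18/629 ≈ -0.028617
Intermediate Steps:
G(N) = -35 + N
1/G(1/18) = 1/(-35 + 1/18) = 1/(-629/18) = -18/629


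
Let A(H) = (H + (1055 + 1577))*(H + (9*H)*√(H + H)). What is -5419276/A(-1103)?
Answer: 5419276/301353302569 - 48773484*I*√2206/301353302569 ≈ 1.7983e-5 - 0.0076017*I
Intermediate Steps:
A(H) = (2632 + H)*(H + 9*√2*H^(3/2)) (A(H) = (H + 2632)*(H + (9*H)*√(2*H)) = (2632 + H)*(H + (9*H)*(√2*√H)) = (2632 + H)*(H + 9*√2*H^(3/2)))
-5419276/A(-1103) = -5419276/((-1103)² + 2632*(-1103) + 9*√2*(-1103)^(5/2) + 23688*√2*(-1103)^(3/2)) = -5419276/(1216609 - 2903096 + 9*√2*(1216609*I*√1103) + 23688*√2*(-1103*I*√1103)) = -5419276/(1216609 - 2903096 + 10949481*I*√2206 - 26127864*I*√2206) = -5419276/(-1686487 - 15178383*I*√2206)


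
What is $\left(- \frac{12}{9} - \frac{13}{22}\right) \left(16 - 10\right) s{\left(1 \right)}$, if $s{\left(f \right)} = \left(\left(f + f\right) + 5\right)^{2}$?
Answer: $- \frac{6223}{11} \approx -565.73$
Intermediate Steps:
$s{\left(f \right)} = \left(5 + 2 f\right)^{2}$ ($s{\left(f \right)} = \left(2 f + 5\right)^{2} = \left(5 + 2 f\right)^{2}$)
$\left(- \frac{12}{9} - \frac{13}{22}\right) \left(16 - 10\right) s{\left(1 \right)} = \left(- \frac{12}{9} - \frac{13}{22}\right) \left(16 - 10\right) \left(5 + 2 \cdot 1\right)^{2} = \left(\left(-12\right) \frac{1}{9} - \frac{13}{22}\right) 6 \left(5 + 2\right)^{2} = \left(- \frac{4}{3} - \frac{13}{22}\right) 6 \cdot 7^{2} = \left(- \frac{127}{66}\right) 6 \cdot 49 = \left(- \frac{127}{11}\right) 49 = - \frac{6223}{11}$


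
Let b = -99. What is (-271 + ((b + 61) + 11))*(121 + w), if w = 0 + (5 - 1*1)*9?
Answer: -46786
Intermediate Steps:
w = 36 (w = 0 + (5 - 1)*9 = 0 + 4*9 = 0 + 36 = 36)
(-271 + ((b + 61) + 11))*(121 + w) = (-271 + ((-99 + 61) + 11))*(121 + 36) = (-271 + (-38 + 11))*157 = (-271 - 27)*157 = -298*157 = -46786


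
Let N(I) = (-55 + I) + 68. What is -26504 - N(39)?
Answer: -26556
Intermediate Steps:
N(I) = 13 + I
-26504 - N(39) = -26504 - (13 + 39) = -26504 - 1*52 = -26504 - 52 = -26556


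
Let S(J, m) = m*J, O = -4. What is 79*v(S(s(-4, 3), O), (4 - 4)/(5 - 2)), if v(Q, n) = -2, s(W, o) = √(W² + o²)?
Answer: -158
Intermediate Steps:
S(J, m) = J*m
79*v(S(s(-4, 3), O), (4 - 4)/(5 - 2)) = 79*(-2) = -158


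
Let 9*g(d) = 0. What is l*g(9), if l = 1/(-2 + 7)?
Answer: 0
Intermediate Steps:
g(d) = 0 (g(d) = (⅑)*0 = 0)
l = ⅕ (l = 1/5 = ⅕ ≈ 0.20000)
l*g(9) = (⅕)*0 = 0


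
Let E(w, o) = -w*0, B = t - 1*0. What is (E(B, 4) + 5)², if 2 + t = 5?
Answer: 25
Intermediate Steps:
t = 3 (t = -2 + 5 = 3)
B = 3 (B = 3 - 1*0 = 3 + 0 = 3)
E(w, o) = 0
(E(B, 4) + 5)² = (0 + 5)² = 5² = 25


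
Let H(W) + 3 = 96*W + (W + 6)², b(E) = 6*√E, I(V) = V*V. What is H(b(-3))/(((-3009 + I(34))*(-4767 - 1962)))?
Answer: -25/4156279 + 216*I*√3/4156279 ≈ -6.015e-6 + 9.0014e-5*I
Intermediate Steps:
I(V) = V²
H(W) = -3 + (6 + W)² + 96*W (H(W) = -3 + (96*W + (W + 6)²) = -3 + (96*W + (6 + W)²) = -3 + ((6 + W)² + 96*W) = -3 + (6 + W)² + 96*W)
H(b(-3))/(((-3009 + I(34))*(-4767 - 1962))) = (33 + (6*√(-3))² + 108*(6*√(-3)))/(((-3009 + 34²)*(-4767 - 1962))) = (33 + (6*(I*√3))² + 108*(6*(I*√3)))/(((-3009 + 1156)*(-6729))) = (33 + (6*I*√3)² + 108*(6*I*√3))/((-1853*(-6729))) = (33 - 108 + 648*I*√3)/12468837 = (-75 + 648*I*√3)*(1/12468837) = -25/4156279 + 216*I*√3/4156279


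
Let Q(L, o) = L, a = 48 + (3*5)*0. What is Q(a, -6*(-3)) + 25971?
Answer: 26019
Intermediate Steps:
a = 48 (a = 48 + 15*0 = 48 + 0 = 48)
Q(a, -6*(-3)) + 25971 = 48 + 25971 = 26019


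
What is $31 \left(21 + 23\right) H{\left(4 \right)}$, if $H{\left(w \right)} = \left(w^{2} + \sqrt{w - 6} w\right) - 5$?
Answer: $15004 + 5456 i \sqrt{2} \approx 15004.0 + 7715.9 i$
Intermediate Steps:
$H{\left(w \right)} = -5 + w^{2} + w \sqrt{-6 + w}$ ($H{\left(w \right)} = \left(w^{2} + \sqrt{-6 + w} w\right) - 5 = \left(w^{2} + w \sqrt{-6 + w}\right) - 5 = -5 + w^{2} + w \sqrt{-6 + w}$)
$31 \left(21 + 23\right) H{\left(4 \right)} = 31 \left(21 + 23\right) \left(-5 + 4^{2} + 4 \sqrt{-6 + 4}\right) = 31 \cdot 44 \left(-5 + 16 + 4 \sqrt{-2}\right) = 1364 \left(-5 + 16 + 4 i \sqrt{2}\right) = 1364 \left(11 + 4 i \sqrt{2}\right) = 15004 + 5456 i \sqrt{2}$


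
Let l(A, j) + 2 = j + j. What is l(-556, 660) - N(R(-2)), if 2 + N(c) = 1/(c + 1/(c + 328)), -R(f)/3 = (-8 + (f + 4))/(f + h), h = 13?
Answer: 86273594/65389 ≈ 1319.4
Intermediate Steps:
R(f) = -3*(-4 + f)/(13 + f) (R(f) = -3*(-8 + (f + 4))/(f + 13) = -3*(-8 + (4 + f))/(13 + f) = -3*(-4 + f)/(13 + f))
l(A, j) = -2 + 2*j (l(A, j) = -2 + (j + j) = -2 + 2*j)
N(c) = -2 + 1/(c + 1/(328 + c)) (N(c) = -2 + 1/(c + 1/(c + 328)) = -2 + 1/(c + 1/(328 + c)))
l(-556, 660) - N(R(-2)) = (-2 + 2*660) - (326 - 1965*(4 - 1*(-2))/(13 - 2) - 2*9*(4 - 1*(-2))²/(13 - 2)²)/(1 + (3*(4 - 1*(-2))/(13 - 2))² + 328*(3*(4 - 1*(-2))/(13 - 2))) = (-2 + 1320) - (326 - 1965*(4 + 2)/11 - 2*9*(4 + 2)²/121)/(1 + (3*(4 + 2)/11)² + 328*(3*(4 + 2)/11)) = 1318 - (326 - 1965*6/11 - 2*(3*(1/11)*6)²)/(1 + (3*(1/11)*6)² + 328*(3*(1/11)*6)) = 1318 - (326 - 655*18/11 - 2*(18/11)²)/(1 + (18/11)² + 328*(18/11)) = 1318 - (326 - 11790/11 - 2*324/121)/(1 + 324/121 + 5904/11) = 1318 - (326 - 11790/11 - 648/121)/65389/121 = 1318 - 121*(-90892)/(65389*121) = 1318 - 1*(-90892/65389) = 1318 + 90892/65389 = 86273594/65389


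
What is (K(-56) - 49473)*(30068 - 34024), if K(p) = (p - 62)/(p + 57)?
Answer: 196181996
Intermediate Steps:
K(p) = (-62 + p)/(57 + p)
(K(-56) - 49473)*(30068 - 34024) = ((-62 - 56)/(57 - 56) - 49473)*(30068 - 34024) = (-118/1 - 49473)*(-3956) = (1*(-118) - 49473)*(-3956) = (-118 - 49473)*(-3956) = -49591*(-3956) = 196181996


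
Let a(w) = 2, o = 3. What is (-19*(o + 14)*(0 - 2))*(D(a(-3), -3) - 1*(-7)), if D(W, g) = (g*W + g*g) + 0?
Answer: 6460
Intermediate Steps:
D(W, g) = g² + W*g (D(W, g) = (W*g + g²) + 0 = (g² + W*g) + 0 = g² + W*g)
(-19*(o + 14)*(0 - 2))*(D(a(-3), -3) - 1*(-7)) = (-19*(3 + 14)*(0 - 2))*(-3*(2 - 3) - 1*(-7)) = (-323*(-2))*(-3*(-1) + 7) = (-19*(-34))*(3 + 7) = 646*10 = 6460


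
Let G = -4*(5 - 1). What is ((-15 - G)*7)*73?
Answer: 511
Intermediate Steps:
G = -16 (G = -4*4 = -16)
((-15 - G)*7)*73 = ((-15 - 1*(-16))*7)*73 = ((-15 + 16)*7)*73 = (1*7)*73 = 7*73 = 511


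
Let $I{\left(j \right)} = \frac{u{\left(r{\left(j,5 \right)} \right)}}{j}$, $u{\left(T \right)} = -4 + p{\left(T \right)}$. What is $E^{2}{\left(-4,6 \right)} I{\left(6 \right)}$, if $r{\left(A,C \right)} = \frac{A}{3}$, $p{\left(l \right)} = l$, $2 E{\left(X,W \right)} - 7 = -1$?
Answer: $-3$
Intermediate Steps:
$E{\left(X,W \right)} = 3$ ($E{\left(X,W \right)} = \frac{7}{2} + \frac{1}{2} \left(-1\right) = \frac{7}{2} - \frac{1}{2} = 3$)
$r{\left(A,C \right)} = \frac{A}{3}$ ($r{\left(A,C \right)} = A \frac{1}{3} = \frac{A}{3}$)
$u{\left(T \right)} = -4 + T$
$I{\left(j \right)} = \frac{-4 + \frac{j}{3}}{j}$
$E^{2}{\left(-4,6 \right)} I{\left(6 \right)} = 3^{2} \frac{-12 + 6}{3 \cdot 6} = 9 \cdot \frac{1}{3} \cdot \frac{1}{6} \left(-6\right) = 9 \left(- \frac{1}{3}\right) = -3$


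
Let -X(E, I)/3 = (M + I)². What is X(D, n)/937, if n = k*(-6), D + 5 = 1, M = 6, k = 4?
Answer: -972/937 ≈ -1.0374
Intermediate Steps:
D = -4 (D = -5 + 1 = -4)
n = -24 (n = 4*(-6) = -24)
X(E, I) = -3*(6 + I)²
X(D, n)/937 = -3*(6 - 24)²/937 = -3*(-18)²*(1/937) = -3*324*(1/937) = -972*1/937 = -972/937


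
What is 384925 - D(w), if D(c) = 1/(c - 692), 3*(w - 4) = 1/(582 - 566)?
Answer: 12711378323/33023 ≈ 3.8493e+5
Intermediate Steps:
w = 193/48 (w = 4 + 1/(3*(582 - 566)) = 4 + (1/3)/16 = 4 + (1/3)*(1/16) = 4 + 1/48 = 193/48 ≈ 4.0208)
D(c) = 1/(-692 + c)
384925 - D(w) = 384925 - 1/(-692 + 193/48) = 384925 - 1/(-33023/48) = 384925 - 1*(-48/33023) = 384925 + 48/33023 = 12711378323/33023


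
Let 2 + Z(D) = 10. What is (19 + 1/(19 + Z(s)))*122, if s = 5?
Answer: 62708/27 ≈ 2322.5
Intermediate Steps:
Z(D) = 8 (Z(D) = -2 + 10 = 8)
(19 + 1/(19 + Z(s)))*122 = (19 + 1/(19 + 8))*122 = (19 + 1/27)*122 = (514/27)*122 = 62708/27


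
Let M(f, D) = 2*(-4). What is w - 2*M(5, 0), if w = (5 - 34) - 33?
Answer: -46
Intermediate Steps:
M(f, D) = -8
w = -62 (w = -29 - 33 = -62)
w - 2*M(5, 0) = -62 - 2*(-8) = -62 + 16 = -46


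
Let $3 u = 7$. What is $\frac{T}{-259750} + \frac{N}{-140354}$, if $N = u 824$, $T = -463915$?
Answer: $\frac{19383873973}{10937085450} \approx 1.7723$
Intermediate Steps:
$u = \frac{7}{3}$ ($u = \frac{1}{3} \cdot 7 = \frac{7}{3} \approx 2.3333$)
$N = \frac{5768}{3}$ ($N = \frac{7}{3} \cdot 824 = \frac{5768}{3} \approx 1922.7$)
$\frac{T}{-259750} + \frac{N}{-140354} = - \frac{463915}{-259750} + \frac{5768}{3 \left(-140354\right)} = \left(-463915\right) \left(- \frac{1}{259750}\right) + \frac{5768}{3} \left(- \frac{1}{140354}\right) = \frac{92783}{51950} - \frac{2884}{210531} = \frac{19383873973}{10937085450}$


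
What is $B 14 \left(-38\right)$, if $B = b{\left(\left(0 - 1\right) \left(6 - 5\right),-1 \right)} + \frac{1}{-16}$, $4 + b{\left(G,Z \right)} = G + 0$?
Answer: $\frac{10773}{4} \approx 2693.3$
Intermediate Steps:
$b{\left(G,Z \right)} = -4 + G$ ($b{\left(G,Z \right)} = -4 + \left(G + 0\right) = -4 + G$)
$B = - \frac{81}{16}$ ($B = \left(-4 + \left(0 - 1\right) \left(6 - 5\right)\right) + \frac{1}{-16} = \left(-4 - 1\right) - \frac{1}{16} = -5 - \frac{1}{16} = - \frac{81}{16} \approx -5.0625$)
$B 14 \left(-38\right) = \left(- \frac{81}{16}\right) 14 \left(-38\right) = \left(- \frac{567}{8}\right) \left(-38\right) = \frac{10773}{4}$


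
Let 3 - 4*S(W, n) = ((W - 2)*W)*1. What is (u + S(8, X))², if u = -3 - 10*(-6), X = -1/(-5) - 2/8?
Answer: 33489/16 ≈ 2093.1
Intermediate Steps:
X = -1/20 (X = -1*(-⅕) - 2*⅛ = ⅕ - ¼ = -1/20 ≈ -0.050000)
u = 57 (u = -3 + 60 = 57)
S(W, n) = ¾ - W*(-2 + W)/4 (S(W, n) = ¾ - (W - 2)*W/4 = ¾ - (-2 + W)*W/4 = ¾ - W*(-2 + W)/4)
(u + S(8, X))² = (57 + (¾ + (½)*8 - ¼*8²))² = (57 + (¾ + 4 - ¼*64))² = (57 + (¾ + 4 - 16))² = (57 - 45/4)² = (183/4)² = 33489/16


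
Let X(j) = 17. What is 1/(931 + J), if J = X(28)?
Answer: 1/948 ≈ 0.0010549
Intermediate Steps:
J = 17
1/(931 + J) = 1/(931 + 17) = 1/948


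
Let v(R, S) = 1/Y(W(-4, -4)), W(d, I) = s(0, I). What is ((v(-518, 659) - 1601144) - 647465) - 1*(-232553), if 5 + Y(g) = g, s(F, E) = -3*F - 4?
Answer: -18144505/9 ≈ -2.0161e+6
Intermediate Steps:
s(F, E) = -4 - 3*F
W(d, I) = -4 (W(d, I) = -4 - 3*0 = -4 + 0 = -4)
Y(g) = -5 + g
v(R, S) = -⅑ (v(R, S) = 1/(-5 - 4) = 1/(-9) = -⅑)
((v(-518, 659) - 1601144) - 647465) - 1*(-232553) = ((-⅑ - 1601144) - 647465) - 1*(-232553) = (-14410297/9 - 647465) + 232553 = -20237482/9 + 232553 = -18144505/9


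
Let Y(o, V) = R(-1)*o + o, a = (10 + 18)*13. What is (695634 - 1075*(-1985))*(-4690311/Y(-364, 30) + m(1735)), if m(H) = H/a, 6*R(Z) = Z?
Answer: 79652209114369/1820 ≈ 4.3765e+10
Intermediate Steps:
R(Z) = Z/6
a = 364 (a = 28*13 = 364)
Y(o, V) = 5*o/6 (Y(o, V) = ((⅙)*(-1))*o + o = -o/6 + o = 5*o/6)
m(H) = H/364
(695634 - 1075*(-1985))*(-4690311/Y(-364, 30) + m(1735)) = (695634 - 1075*(-1985))*(-4690311/((⅚)*(-364)) + (1/364)*1735) = (695634 + 2133875)*(-4690311/(-910/3) + 1735/364) = 2829509*(-4690311*(-3/910) + 1735/364) = 2829509*(14070933/910 + 1735/364) = 2829509*(28150541/1820) = 79652209114369/1820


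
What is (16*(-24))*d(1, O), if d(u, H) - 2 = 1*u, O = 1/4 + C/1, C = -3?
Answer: -1152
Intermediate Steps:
O = -11/4 (O = 1/4 - 3/1 = 1*(1/4) - 3*1 = 1/4 - 3 = -11/4 ≈ -2.7500)
d(u, H) = 2 + u (d(u, H) = 2 + 1*u = 2 + u)
(16*(-24))*d(1, O) = (16*(-24))*(2 + 1) = -384*3 = -1152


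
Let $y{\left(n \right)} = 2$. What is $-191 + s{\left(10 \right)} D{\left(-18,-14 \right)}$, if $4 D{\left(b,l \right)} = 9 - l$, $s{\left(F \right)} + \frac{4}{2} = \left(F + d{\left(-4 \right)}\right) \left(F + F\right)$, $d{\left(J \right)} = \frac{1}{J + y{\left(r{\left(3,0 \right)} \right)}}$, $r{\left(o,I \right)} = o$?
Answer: $890$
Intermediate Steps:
$d{\left(J \right)} = \frac{1}{2 + J}$ ($d{\left(J \right)} = \frac{1}{J + 2} = \frac{1}{2 + J}$)
$s{\left(F \right)} = -2 + 2 F \left(- \frac{1}{2} + F\right)$ ($s{\left(F \right)} = -2 + \left(F + \frac{1}{2 - 4}\right) \left(F + F\right) = -2 + \left(F + \frac{1}{-2}\right) 2 F = -2 + \left(F - \frac{1}{2}\right) 2 F = -2 + \left(- \frac{1}{2} + F\right) 2 F = -2 + 2 F \left(- \frac{1}{2} + F\right)$)
$D{\left(b,l \right)} = \frac{9}{4} - \frac{l}{4}$ ($D{\left(b,l \right)} = \frac{9 - l}{4} = \frac{9}{4} - \frac{l}{4}$)
$-191 + s{\left(10 \right)} D{\left(-18,-14 \right)} = -191 + \left(-2 - 10 + 2 \cdot 10^{2}\right) \left(\frac{9}{4} - - \frac{7}{2}\right) = -191 + \left(-2 - 10 + 2 \cdot 100\right) \left(\frac{9}{4} + \frac{7}{2}\right) = -191 + \left(-2 - 10 + 200\right) \frac{23}{4} = -191 + 188 \cdot \frac{23}{4} = -191 + 1081 = 890$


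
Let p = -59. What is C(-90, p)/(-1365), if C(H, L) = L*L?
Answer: -3481/1365 ≈ -2.5502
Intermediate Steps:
C(H, L) = L²
C(-90, p)/(-1365) = (-59)²/(-1365) = 3481*(-1/1365) = -3481/1365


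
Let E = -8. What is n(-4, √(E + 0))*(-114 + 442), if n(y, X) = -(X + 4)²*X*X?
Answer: 20992 + 41984*I*√2 ≈ 20992.0 + 59374.0*I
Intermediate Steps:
n(y, X) = -X²*(4 + X)² (n(y, X) = -(4 + X)²*X*X = -X*(4 + X)²*X = -X²*(4 + X)²)
n(-4, √(E + 0))*(-114 + 442) = (-(√(-8 + 0))²*(4 + √(-8 + 0))²)*(-114 + 442) = -(√(-8))²*(4 + √(-8))²*328 = -(2*I*√2)²*(4 + 2*I*√2)²*328 = -1*(-8)*(4 + 2*I*√2)²*328 = (8*(4 + 2*I*√2)²)*328 = 2624*(4 + 2*I*√2)²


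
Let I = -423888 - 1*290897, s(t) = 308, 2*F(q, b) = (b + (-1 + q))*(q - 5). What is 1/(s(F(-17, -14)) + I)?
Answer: -1/714477 ≈ -1.3996e-6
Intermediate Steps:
F(q, b) = (-5 + q)*(-1 + b + q)/2 (F(q, b) = ((b + (-1 + q))*(q - 5))/2 = ((-1 + b + q)*(-5 + q))/2 = ((-5 + q)*(-1 + b + q))/2 = (-5 + q)*(-1 + b + q)/2)
I = -714785 (I = -423888 - 290897 = -714785)
1/(s(F(-17, -14)) + I) = 1/(308 - 714785) = 1/(-714477) = -1/714477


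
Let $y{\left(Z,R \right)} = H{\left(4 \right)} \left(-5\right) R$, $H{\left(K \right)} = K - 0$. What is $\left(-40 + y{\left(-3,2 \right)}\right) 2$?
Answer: $-160$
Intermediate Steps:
$H{\left(K \right)} = K$ ($H{\left(K \right)} = K + 0 = K$)
$y{\left(Z,R \right)} = - 20 R$ ($y{\left(Z,R \right)} = 4 \left(-5\right) R = - 20 R$)
$\left(-40 + y{\left(-3,2 \right)}\right) 2 = \left(-40 - 40\right) 2 = \left(-80\right) 2 = -160$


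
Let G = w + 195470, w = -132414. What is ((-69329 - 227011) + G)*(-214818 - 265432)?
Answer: 112034641000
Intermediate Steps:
G = 63056 (G = -132414 + 195470 = 63056)
((-69329 - 227011) + G)*(-214818 - 265432) = ((-69329 - 227011) + 63056)*(-214818 - 265432) = (-296340 + 63056)*(-480250) = -233284*(-480250) = 112034641000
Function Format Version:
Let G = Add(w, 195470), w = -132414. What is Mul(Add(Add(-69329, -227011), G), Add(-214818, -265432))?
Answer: 112034641000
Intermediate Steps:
G = 63056 (G = Add(-132414, 195470) = 63056)
Mul(Add(Add(-69329, -227011), G), Add(-214818, -265432)) = Mul(Add(Add(-69329, -227011), 63056), Add(-214818, -265432)) = Mul(Add(-296340, 63056), -480250) = Mul(-233284, -480250) = 112034641000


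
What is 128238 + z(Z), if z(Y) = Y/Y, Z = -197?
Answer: 128239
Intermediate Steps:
z(Y) = 1
128238 + z(Z) = 128238 + 1 = 128239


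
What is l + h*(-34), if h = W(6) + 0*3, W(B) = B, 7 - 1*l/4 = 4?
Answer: -192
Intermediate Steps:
l = 12 (l = 28 - 4*4 = 28 - 16 = 12)
h = 6 (h = 6 + 0*3 = 6 + 0 = 6)
l + h*(-34) = 12 + 6*(-34) = 12 - 204 = -192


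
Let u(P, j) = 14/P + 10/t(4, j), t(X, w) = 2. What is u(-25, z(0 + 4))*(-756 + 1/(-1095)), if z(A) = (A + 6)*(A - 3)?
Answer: -30629377/9125 ≈ -3356.6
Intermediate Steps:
z(A) = (-3 + A)*(6 + A) (z(A) = (6 + A)*(-3 + A) = (-3 + A)*(6 + A))
u(P, j) = 5 + 14/P (u(P, j) = 14/P + 10/2 = 14/P + 10*(1/2) = 14/P + 5 = 5 + 14/P)
u(-25, z(0 + 4))*(-756 + 1/(-1095)) = (5 + 14/(-25))*(-756 + 1/(-1095)) = (5 + 14*(-1/25))*(-756 - 1/1095) = (5 - 14/25)*(-827821/1095) = (111/25)*(-827821/1095) = -30629377/9125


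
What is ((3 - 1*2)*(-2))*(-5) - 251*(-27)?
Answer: 6787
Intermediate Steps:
((3 - 1*2)*(-2))*(-5) - 251*(-27) = ((3 - 2)*(-2))*(-5) - 251*(-27) = (1*(-2))*(-5) + 6777 = -2*(-5) + 6777 = 10 + 6777 = 6787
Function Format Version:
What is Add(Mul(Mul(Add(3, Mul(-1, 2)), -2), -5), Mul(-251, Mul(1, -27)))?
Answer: 6787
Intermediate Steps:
Add(Mul(Mul(Add(3, Mul(-1, 2)), -2), -5), Mul(-251, Mul(1, -27))) = Add(Mul(Mul(Add(3, -2), -2), -5), Mul(-251, -27)) = Add(Mul(Mul(1, -2), -5), 6777) = Add(Mul(-2, -5), 6777) = Add(10, 6777) = 6787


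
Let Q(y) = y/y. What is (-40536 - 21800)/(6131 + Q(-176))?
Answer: -15584/1533 ≈ -10.166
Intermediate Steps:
Q(y) = 1
(-40536 - 21800)/(6131 + Q(-176)) = (-40536 - 21800)/(6131 + 1) = -62336/6132 = -62336*1/6132 = -15584/1533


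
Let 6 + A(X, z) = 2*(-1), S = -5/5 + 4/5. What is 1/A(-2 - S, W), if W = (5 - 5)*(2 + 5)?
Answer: -1/8 ≈ -0.12500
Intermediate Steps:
S = -1/5 (S = -5*1/5 + 4*(1/5) = -1 + 4/5 = -1/5 ≈ -0.20000)
W = 0 (W = 0*7 = 0)
A(X, z) = -8 (A(X, z) = -6 + 2*(-1) = -6 - 2 = -8)
1/A(-2 - S, W) = 1/(-8) = -1/8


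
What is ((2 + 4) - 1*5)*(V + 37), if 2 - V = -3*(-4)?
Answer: 27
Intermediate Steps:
V = -10 (V = 2 - (-3)*(-4) = 2 - 1*12 = 2 - 12 = -10)
((2 + 4) - 1*5)*(V + 37) = ((2 + 4) - 1*5)*(-10 + 37) = (6 - 5)*27 = 1*27 = 27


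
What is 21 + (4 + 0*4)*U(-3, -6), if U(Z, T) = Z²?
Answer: 57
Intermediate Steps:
21 + (4 + 0*4)*U(-3, -6) = 21 + (4 + 0*4)*(-3)² = 21 + (4 + 0)*9 = 21 + 4*9 = 21 + 36 = 57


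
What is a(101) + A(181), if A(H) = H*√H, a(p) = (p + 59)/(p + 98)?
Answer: 160/199 + 181*√181 ≈ 2435.9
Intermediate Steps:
a(p) = (59 + p)/(98 + p)
A(H) = H^(3/2)
a(101) + A(181) = (59 + 101)/(98 + 101) + 181^(3/2) = 160/199 + 181*√181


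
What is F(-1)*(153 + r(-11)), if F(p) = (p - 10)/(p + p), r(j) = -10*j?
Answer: 2893/2 ≈ 1446.5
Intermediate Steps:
F(p) = (-10 + p)/(2*p) (F(p) = (-10 + p)/((2*p)) = (-10 + p)*(1/(2*p)) = (-10 + p)/(2*p))
F(-1)*(153 + r(-11)) = ((1/2)*(-10 - 1)/(-1))*(153 - 10*(-11)) = ((1/2)*(-1)*(-11))*(153 + 110) = (11/2)*263 = 2893/2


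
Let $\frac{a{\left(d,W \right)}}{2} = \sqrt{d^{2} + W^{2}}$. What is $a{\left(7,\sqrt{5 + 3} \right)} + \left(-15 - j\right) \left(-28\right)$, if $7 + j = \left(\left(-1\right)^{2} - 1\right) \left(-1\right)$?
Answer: $224 + 2 \sqrt{57} \approx 239.1$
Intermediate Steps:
$j = -7$ ($j = -7 + \left(\left(-1\right)^{2} - 1\right) \left(-1\right) = -7 + \left(1 - 1\right) \left(-1\right) = -7 + 0 \left(-1\right) = -7 + 0 = -7$)
$a{\left(d,W \right)} = 2 \sqrt{W^{2} + d^{2}}$ ($a{\left(d,W \right)} = 2 \sqrt{d^{2} + W^{2}} = 2 \sqrt{W^{2} + d^{2}}$)
$a{\left(7,\sqrt{5 + 3} \right)} + \left(-15 - j\right) \left(-28\right) = 2 \sqrt{\left(\sqrt{5 + 3}\right)^{2} + 7^{2}} + \left(-15 - -7\right) \left(-28\right) = 2 \sqrt{\left(\sqrt{8}\right)^{2} + 49} + \left(-15 + 7\right) \left(-28\right) = 2 \sqrt{\left(2 \sqrt{2}\right)^{2} + 49} - -224 = 2 \sqrt{8 + 49} + 224 = 2 \sqrt{57} + 224 = 224 + 2 \sqrt{57}$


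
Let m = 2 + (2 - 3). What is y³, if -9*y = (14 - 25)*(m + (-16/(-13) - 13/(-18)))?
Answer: 439149302801/9340607016 ≈ 47.015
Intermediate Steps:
m = 1 (m = 2 - 1 = 1)
y = 7601/2106 (y = -(14 - 25)*(1 + (-16/(-13) - 13/(-18)))/9 = -(-11)*(1 + (-16*(-1/13) - 13*(-1/18)))/9 = -(-11)*(1 + (16/13 + 13/18))/9 = -(-11)*(1 + 457/234)/9 = -(-11)*691/(9*234) = -⅑*(-7601/234) = 7601/2106 ≈ 3.6092)
y³ = (7601/2106)³ = 439149302801/9340607016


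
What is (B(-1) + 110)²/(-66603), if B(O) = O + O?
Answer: -3888/22201 ≈ -0.17513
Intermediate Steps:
B(O) = 2*O
(B(-1) + 110)²/(-66603) = (2*(-1) + 110)²/(-66603) = (-2 + 110)²*(-1/66603) = 108²*(-1/66603) = 11664*(-1/66603) = -3888/22201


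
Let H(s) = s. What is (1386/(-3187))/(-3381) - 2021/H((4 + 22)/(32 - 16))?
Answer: -8295913118/6670391 ≈ -1243.7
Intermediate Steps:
(1386/(-3187))/(-3381) - 2021/H((4 + 22)/(32 - 16)) = (1386/(-3187))/(-3381) - 2021*(32 - 16)/(4 + 22) = (1386*(-1/3187))*(-1/3381) - 2021/(26/16) = -1386/3187*(-1/3381) - 2021/(26*(1/16)) = 66/513107 - 2021/13/8 = 66/513107 - 2021*8/13 = 66/513107 - 16168/13 = -8295913118/6670391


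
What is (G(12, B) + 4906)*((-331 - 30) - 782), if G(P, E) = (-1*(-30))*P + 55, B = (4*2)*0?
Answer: -6081903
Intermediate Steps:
B = 0 (B = 8*0 = 0)
G(P, E) = 55 + 30*P (G(P, E) = 30*P + 55 = 55 + 30*P)
(G(12, B) + 4906)*((-331 - 30) - 782) = ((55 + 30*12) + 4906)*((-331 - 30) - 782) = ((55 + 360) + 4906)*(-361 - 782) = (415 + 4906)*(-1143) = 5321*(-1143) = -6081903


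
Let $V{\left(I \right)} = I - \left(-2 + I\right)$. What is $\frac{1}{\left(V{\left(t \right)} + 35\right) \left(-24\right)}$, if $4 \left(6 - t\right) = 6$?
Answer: $- \frac{1}{888} \approx -0.0011261$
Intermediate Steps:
$t = \frac{9}{2}$ ($t = 6 - \frac{3}{2} = \frac{9}{2} \approx 4.5$)
$V{\left(I \right)} = 2$ ($V{\left(I \right)} = I - \left(-2 + I\right) = 2$)
$\frac{1}{\left(V{\left(t \right)} + 35\right) \left(-24\right)} = \frac{1}{\left(2 + 35\right) \left(-24\right)} = \frac{1}{37 \left(-24\right)} = \frac{1}{-888} = - \frac{1}{888}$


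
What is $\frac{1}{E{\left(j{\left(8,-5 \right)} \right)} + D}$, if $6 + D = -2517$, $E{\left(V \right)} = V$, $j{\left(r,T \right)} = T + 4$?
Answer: $- \frac{1}{2524} \approx -0.0003962$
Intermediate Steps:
$j{\left(r,T \right)} = 4 + T$
$D = -2523$ ($D = -6 - 2517 = -2523$)
$\frac{1}{E{\left(j{\left(8,-5 \right)} \right)} + D} = \frac{1}{\left(4 - 5\right) - 2523} = \frac{1}{-1 - 2523} = \frac{1}{-2524} = - \frac{1}{2524}$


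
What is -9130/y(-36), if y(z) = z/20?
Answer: 45650/9 ≈ 5072.2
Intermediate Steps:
y(z) = z/20 (y(z) = z*(1/20) = z/20)
-9130/y(-36) = -9130/((1/20)*(-36)) = -9130/(-9/5) = -9130*(-5/9) = 45650/9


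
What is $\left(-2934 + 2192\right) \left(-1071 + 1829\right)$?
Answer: $-562436$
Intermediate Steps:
$\left(-2934 + 2192\right) \left(-1071 + 1829\right) = \left(-742\right) 758 = -562436$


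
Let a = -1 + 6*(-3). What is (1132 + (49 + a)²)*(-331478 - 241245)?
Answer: -1163773136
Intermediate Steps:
a = -19 (a = -1 - 18 = -19)
(1132 + (49 + a)²)*(-331478 - 241245) = (1132 + (49 - 19)²)*(-331478 - 241245) = (1132 + 30²)*(-572723) = (1132 + 900)*(-572723) = 2032*(-572723) = -1163773136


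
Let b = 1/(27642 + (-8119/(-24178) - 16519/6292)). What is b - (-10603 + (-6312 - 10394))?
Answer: 5219461431685909/191126054589 ≈ 27309.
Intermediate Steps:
b = 6914908/191126054589 (b = 1/(27642 + (-8119*(-1/24178) - 16519*1/6292)) = 1/(27642 + (8119/24178 - 16519/6292)) = 1/(27642 - 15832347/6914908) = 1/(191126054589/6914908) = 6914908/191126054589 ≈ 3.6180e-5)
b - (-10603 + (-6312 - 10394)) = 6914908/191126054589 - (-10603 + (-6312 - 10394)) = 6914908/191126054589 - (-10603 - 16706) = 6914908/191126054589 - 1*(-27309) = 6914908/191126054589 + 27309 = 5219461431685909/191126054589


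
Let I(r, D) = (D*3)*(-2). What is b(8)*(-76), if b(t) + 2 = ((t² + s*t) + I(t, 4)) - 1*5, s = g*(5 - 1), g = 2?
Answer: -7372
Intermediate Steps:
I(r, D) = -6*D (I(r, D) = (3*D)*(-2) = -6*D)
s = 8 (s = 2*(5 - 1) = 2*4 = 8)
b(t) = -31 + t² + 8*t (b(t) = -2 + (((t² + 8*t) - 6*4) - 1*5) = -2 + (((t² + 8*t) - 24) - 5) = -2 + ((-24 + t² + 8*t) - 5) = -2 + (-29 + t² + 8*t) = -31 + t² + 8*t)
b(8)*(-76) = (-31 + 8² + 8*8)*(-76) = (-31 + 64 + 64)*(-76) = 97*(-76) = -7372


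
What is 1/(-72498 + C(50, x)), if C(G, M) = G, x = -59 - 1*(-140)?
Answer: -1/72448 ≈ -1.3803e-5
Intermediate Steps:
x = 81 (x = -59 + 140 = 81)
1/(-72498 + C(50, x)) = 1/(-72498 + 50) = 1/(-72448) = -1/72448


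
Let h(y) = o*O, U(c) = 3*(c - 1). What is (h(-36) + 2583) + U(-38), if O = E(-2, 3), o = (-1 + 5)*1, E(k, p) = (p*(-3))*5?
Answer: 2286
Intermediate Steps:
E(k, p) = -15*p (E(k, p) = -3*p*5 = -15*p)
o = 4 (o = 4*1 = 4)
O = -45 (O = -15*3 = -45)
U(c) = -3 + 3*c (U(c) = 3*(-1 + c) = -3 + 3*c)
h(y) = -180 (h(y) = 4*(-45) = -180)
(h(-36) + 2583) + U(-38) = (-180 + 2583) + (-3 + 3*(-38)) = 2403 + (-3 - 114) = 2403 - 117 = 2286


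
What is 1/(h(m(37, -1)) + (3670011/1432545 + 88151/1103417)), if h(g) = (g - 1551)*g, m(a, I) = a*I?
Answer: 75271166965/4422831535376582 ≈ 1.7019e-5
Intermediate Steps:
m(a, I) = I*a
h(g) = g*(-1551 + g) (h(g) = (-1551 + g)*g = g*(-1551 + g))
1/(h(m(37, -1)) + (3670011/1432545 + 88151/1103417)) = 1/((-1*37)*(-1551 - 1*37) + (3670011/1432545 + 88151/1103417)) = 1/(-37*(-1551 - 37) + (3670011*(1/1432545) + 88151*(1/1103417))) = 1/(-37*(-1588) + (1223337/477515 + 12593/157631)) = 1/(58756 + 198849181042/75271166965) = 1/(4422831535376582/75271166965) = 75271166965/4422831535376582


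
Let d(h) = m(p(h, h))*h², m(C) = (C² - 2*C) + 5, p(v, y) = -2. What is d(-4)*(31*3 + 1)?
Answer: 19552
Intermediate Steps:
m(C) = 5 + C² - 2*C
d(h) = 13*h² (d(h) = (5 + (-2)² - 2*(-2))*h² = (5 + 4 + 4)*h² = 13*h²)
d(-4)*(31*3 + 1) = (13*(-4)²)*(31*3 + 1) = (13*16)*(93 + 1) = 208*94 = 19552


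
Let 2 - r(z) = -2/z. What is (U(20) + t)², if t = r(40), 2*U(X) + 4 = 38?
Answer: 145161/400 ≈ 362.90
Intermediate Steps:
U(X) = 17 (U(X) = -2 + (½)*38 = -2 + 19 = 17)
r(z) = 2 + 2/z (r(z) = 2 - (-2)/z = 2 + 2/z)
t = 41/20 (t = 2 + 2/40 = 2 + 2*(1/40) = 2 + 1/20 = 41/20 ≈ 2.0500)
(U(20) + t)² = (17 + 41/20)² = (381/20)² = 145161/400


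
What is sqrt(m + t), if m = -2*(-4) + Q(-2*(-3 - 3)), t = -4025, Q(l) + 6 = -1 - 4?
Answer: 2*I*sqrt(1007) ≈ 63.467*I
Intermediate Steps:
Q(l) = -11 (Q(l) = -6 + (-1 - 4) = -6 - 5 = -11)
m = -3 (m = -2*(-4) - 11 = 8 - 11 = -3)
sqrt(m + t) = sqrt(-3 - 4025) = sqrt(-4028) = 2*I*sqrt(1007)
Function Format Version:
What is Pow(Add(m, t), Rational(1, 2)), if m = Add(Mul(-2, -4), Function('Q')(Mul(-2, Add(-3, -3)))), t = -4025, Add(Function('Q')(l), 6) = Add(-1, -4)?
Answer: Mul(2, I, Pow(1007, Rational(1, 2))) ≈ Mul(63.467, I)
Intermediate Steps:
Function('Q')(l) = -11 (Function('Q')(l) = Add(-6, Add(-1, -4)) = Add(-6, -5) = -11)
m = -3 (m = Add(Mul(-2, -4), -11) = Add(8, -11) = -3)
Pow(Add(m, t), Rational(1, 2)) = Pow(Add(-3, -4025), Rational(1, 2)) = Pow(-4028, Rational(1, 2)) = Mul(2, I, Pow(1007, Rational(1, 2)))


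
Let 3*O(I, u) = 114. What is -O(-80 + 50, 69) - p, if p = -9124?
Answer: 9086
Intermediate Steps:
O(I, u) = 38 (O(I, u) = (1/3)*114 = 38)
-O(-80 + 50, 69) - p = -1*38 - 1*(-9124) = -38 + 9124 = 9086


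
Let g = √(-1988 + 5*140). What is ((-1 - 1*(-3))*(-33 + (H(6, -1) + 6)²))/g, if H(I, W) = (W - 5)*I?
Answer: -867*I*√322/322 ≈ -48.316*I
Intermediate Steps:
H(I, W) = I*(-5 + W) (H(I, W) = (-5 + W)*I = I*(-5 + W))
g = 2*I*√322 (g = √(-1988 + 700) = √(-1288) = 2*I*√322 ≈ 35.889*I)
((-1 - 1*(-3))*(-33 + (H(6, -1) + 6)²))/g = ((-1 - 1*(-3))*(-33 + (6*(-5 - 1) + 6)²))/((2*I*√322)) = ((-1 + 3)*(-33 + (6*(-6) + 6)²))*(-I*√322/644) = (2*(-33 + (-36 + 6)²))*(-I*√322/644) = (2*(-33 + (-30)²))*(-I*√322/644) = (2*(-33 + 900))*(-I*√322/644) = (2*867)*(-I*√322/644) = 1734*(-I*√322/644) = -867*I*√322/322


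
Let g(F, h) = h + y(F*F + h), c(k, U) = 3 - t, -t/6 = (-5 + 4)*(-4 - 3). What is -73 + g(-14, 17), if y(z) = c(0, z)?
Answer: -11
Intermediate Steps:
t = -42 (t = -6*(-5 + 4)*(-4 - 3) = -(-6)*(-7) = -6*7 = -42)
c(k, U) = 45 (c(k, U) = 3 - 1*(-42) = 3 + 42 = 45)
y(z) = 45
g(F, h) = 45 + h (g(F, h) = h + 45 = 45 + h)
-73 + g(-14, 17) = -73 + (45 + 17) = -73 + 62 = -11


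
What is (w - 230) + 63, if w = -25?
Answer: -192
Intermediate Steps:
(w - 230) + 63 = (-25 - 230) + 63 = -255 + 63 = -192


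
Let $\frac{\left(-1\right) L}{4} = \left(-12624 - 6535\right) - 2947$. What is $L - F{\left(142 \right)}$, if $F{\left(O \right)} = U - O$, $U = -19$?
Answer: $88585$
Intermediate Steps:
$F{\left(O \right)} = -19 - O$
$L = 88424$ ($L = - 4 \left(\left(-12624 - 6535\right) - 2947\right) = - 4 \left(-19159 - 2947\right) = \left(-4\right) \left(-22106\right) = 88424$)
$L - F{\left(142 \right)} = 88424 - \left(-19 - 142\right) = 88424 - -161 = 88424 + 161 = 88585$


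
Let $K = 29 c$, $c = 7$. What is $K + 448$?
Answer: $651$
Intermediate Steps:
$K = 203$ ($K = 29 \cdot 7 = 203$)
$K + 448 = 203 + 448 = 651$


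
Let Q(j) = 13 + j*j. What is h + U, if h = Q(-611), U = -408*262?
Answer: 266438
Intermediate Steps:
U = -106896
Q(j) = 13 + j²
h = 373334 (h = 13 + (-611)² = 13 + 373321 = 373334)
h + U = 373334 - 106896 = 266438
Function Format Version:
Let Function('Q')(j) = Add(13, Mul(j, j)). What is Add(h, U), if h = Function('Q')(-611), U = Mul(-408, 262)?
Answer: 266438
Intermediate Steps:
U = -106896
Function('Q')(j) = Add(13, Pow(j, 2))
h = 373334 (h = Add(13, Pow(-611, 2)) = Add(13, 373321) = 373334)
Add(h, U) = Add(373334, -106896) = 266438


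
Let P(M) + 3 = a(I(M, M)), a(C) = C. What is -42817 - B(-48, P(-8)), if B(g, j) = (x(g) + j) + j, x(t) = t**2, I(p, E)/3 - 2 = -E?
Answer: -45175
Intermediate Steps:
I(p, E) = 6 - 3*E (I(p, E) = 6 + 3*(-E) = 6 - 3*E)
P(M) = 3 - 3*M (P(M) = -3 + (6 - 3*M) = 3 - 3*M)
B(g, j) = g**2 + 2*j (B(g, j) = (g**2 + j) + j = (j + g**2) + j = g**2 + 2*j)
-42817 - B(-48, P(-8)) = -42817 - ((-48)**2 + 2*(3 - 3*(-8))) = -42817 - (2304 + 2*(3 + 24)) = -42817 - (2304 + 2*27) = -42817 - (2304 + 54) = -42817 - 1*2358 = -42817 - 2358 = -45175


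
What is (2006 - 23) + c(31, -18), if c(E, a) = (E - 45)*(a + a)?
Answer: 2487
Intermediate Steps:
c(E, a) = 2*a*(-45 + E) (c(E, a) = (-45 + E)*(2*a) = 2*a*(-45 + E))
(2006 - 23) + c(31, -18) = (2006 - 23) + 2*(-18)*(-45 + 31) = 1983 + 2*(-18)*(-14) = 1983 + 504 = 2487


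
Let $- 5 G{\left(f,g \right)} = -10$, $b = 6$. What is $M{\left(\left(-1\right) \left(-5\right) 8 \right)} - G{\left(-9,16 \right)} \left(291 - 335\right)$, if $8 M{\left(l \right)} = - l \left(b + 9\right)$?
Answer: $13$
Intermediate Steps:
$G{\left(f,g \right)} = 2$ ($G{\left(f,g \right)} = \left(- \frac{1}{5}\right) \left(-10\right) = 2$)
$M{\left(l \right)} = - \frac{15 l}{8}$ ($M{\left(l \right)} = \frac{- l \left(6 + 9\right)}{8} = \frac{- l 15}{8} = \frac{\left(-15\right) l}{8} = - \frac{15 l}{8}$)
$M{\left(\left(-1\right) \left(-5\right) 8 \right)} - G{\left(-9,16 \right)} \left(291 - 335\right) = - \frac{15 \left(-1\right) \left(-5\right) 8}{8} - 2 \left(291 - 335\right) = - \frac{15 \cdot 5 \cdot 8}{8} - 2 \left(-44\right) = \left(- \frac{15}{8}\right) 40 - -88 = -75 + 88 = 13$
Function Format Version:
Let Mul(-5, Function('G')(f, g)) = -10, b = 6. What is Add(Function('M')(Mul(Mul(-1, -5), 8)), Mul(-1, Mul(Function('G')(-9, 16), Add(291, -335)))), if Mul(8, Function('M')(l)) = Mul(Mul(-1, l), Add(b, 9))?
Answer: 13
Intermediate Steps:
Function('G')(f, g) = 2 (Function('G')(f, g) = Mul(Rational(-1, 5), -10) = 2)
Function('M')(l) = Mul(Rational(-15, 8), l) (Function('M')(l) = Mul(Rational(1, 8), Mul(Mul(-1, l), Add(6, 9))) = Mul(Rational(1, 8), Mul(Mul(-1, l), 15)) = Mul(Rational(1, 8), Mul(-15, l)) = Mul(Rational(-15, 8), l))
Add(Function('M')(Mul(Mul(-1, -5), 8)), Mul(-1, Mul(Function('G')(-9, 16), Add(291, -335)))) = Add(Mul(Rational(-15, 8), Mul(Mul(-1, -5), 8)), Mul(-1, Mul(2, Add(291, -335)))) = Add(Mul(Rational(-15, 8), Mul(5, 8)), Mul(-1, Mul(2, -44))) = Add(Mul(Rational(-15, 8), 40), Mul(-1, -88)) = Add(-75, 88) = 13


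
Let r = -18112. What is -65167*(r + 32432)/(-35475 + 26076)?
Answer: 933191440/9399 ≈ 99286.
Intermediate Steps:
-65167*(r + 32432)/(-35475 + 26076) = -65167*(-18112 + 32432)/(-35475 + 26076) = -65167/((-9399/14320)) = -65167/((-9399*1/14320)) = -65167/(-9399/14320) = -65167*(-14320/9399) = 933191440/9399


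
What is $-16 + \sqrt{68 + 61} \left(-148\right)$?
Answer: $-16 - 148 \sqrt{129} \approx -1697.0$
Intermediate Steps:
$-16 + \sqrt{68 + 61} \left(-148\right) = -16 + \sqrt{129} \left(-148\right) = -16 - 148 \sqrt{129}$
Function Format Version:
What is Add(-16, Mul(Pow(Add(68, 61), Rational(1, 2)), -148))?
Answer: Add(-16, Mul(-148, Pow(129, Rational(1, 2)))) ≈ -1697.0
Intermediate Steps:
Add(-16, Mul(Pow(Add(68, 61), Rational(1, 2)), -148)) = Add(-16, Mul(Pow(129, Rational(1, 2)), -148)) = Add(-16, Mul(-148, Pow(129, Rational(1, 2))))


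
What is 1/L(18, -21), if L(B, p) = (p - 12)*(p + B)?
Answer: 1/99 ≈ 0.010101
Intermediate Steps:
L(B, p) = (-12 + p)*(B + p)
1/L(18, -21) = 1/((-21)² - 12*18 - 12*(-21) + 18*(-21)) = 1/(441 - 216 + 252 - 378) = 1/99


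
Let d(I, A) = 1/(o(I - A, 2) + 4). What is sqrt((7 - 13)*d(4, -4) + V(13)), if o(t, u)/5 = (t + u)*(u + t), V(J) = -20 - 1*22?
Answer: I*sqrt(74109)/42 ≈ 6.4817*I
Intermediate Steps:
V(J) = -42 (V(J) = -20 - 22 = -42)
o(t, u) = 5*(t + u)**2 (o(t, u) = 5*((t + u)*(u + t)) = 5*((t + u)*(t + u)) = 5*(t + u)**2)
d(I, A) = 1/(4 + 5*(2 + I - A)**2) (d(I, A) = 1/(5*((I - A) + 2)**2 + 4) = 1/(5*(2 + I - A)**2 + 4) = 1/(4 + 5*(2 + I - A)**2))
sqrt((7 - 13)*d(4, -4) + V(13)) = sqrt((7 - 13)/(4 + 5*(2 + 4 - 1*(-4))**2) - 42) = sqrt(-6/(4 + 5*(2 + 4 + 4)**2) - 42) = sqrt(-6/(4 + 5*10**2) - 42) = sqrt(-6/(4 + 5*100) - 42) = sqrt(-6/(4 + 500) - 42) = sqrt(-6/504 - 42) = sqrt(-6*1/504 - 42) = sqrt(-1/84 - 42) = sqrt(-3529/84) = I*sqrt(74109)/42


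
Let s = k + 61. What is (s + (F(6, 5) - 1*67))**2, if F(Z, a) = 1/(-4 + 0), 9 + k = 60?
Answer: 32041/16 ≈ 2002.6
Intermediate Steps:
k = 51 (k = -9 + 60 = 51)
F(Z, a) = -1/4 (F(Z, a) = 1/(-4) = -1/4)
s = 112 (s = 51 + 61 = 112)
(s + (F(6, 5) - 1*67))**2 = (112 + (-1/4 - 1*67))**2 = (112 + (-1/4 - 67))**2 = (112 - 269/4)**2 = (179/4)**2 = 32041/16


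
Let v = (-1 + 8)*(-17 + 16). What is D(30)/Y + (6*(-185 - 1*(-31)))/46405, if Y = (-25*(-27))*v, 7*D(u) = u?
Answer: -426046/20464605 ≈ -0.020819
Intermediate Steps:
v = -7 (v = 7*(-1) = -7)
D(u) = u/7
Y = -4725 (Y = -25*(-27)*(-7) = 675*(-7) = -4725)
D(30)/Y + (6*(-185 - 1*(-31)))/46405 = ((⅐)*30)/(-4725) + (6*(-185 - 1*(-31)))/46405 = (30/7)*(-1/4725) + (6*(-185 + 31))*(1/46405) = -2/2205 + (6*(-154))*(1/46405) = -2/2205 - 924*1/46405 = -2/2205 - 924/46405 = -426046/20464605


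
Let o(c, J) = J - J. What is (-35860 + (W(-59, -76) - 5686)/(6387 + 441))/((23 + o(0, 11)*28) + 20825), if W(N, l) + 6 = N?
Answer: -81619277/47450048 ≈ -1.7201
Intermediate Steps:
W(N, l) = -6 + N
o(c, J) = 0
(-35860 + (W(-59, -76) - 5686)/(6387 + 441))/((23 + o(0, 11)*28) + 20825) = (-35860 + ((-6 - 59) - 5686)/(6387 + 441))/((23 + 0*28) + 20825) = (-35860 + (-65 - 5686)/6828)/((23 + 0) + 20825) = (-35860 - 5751*1/6828)/(23 + 20825) = (-35860 - 1917/2276)/20848 = -81619277/2276*1/20848 = -81619277/47450048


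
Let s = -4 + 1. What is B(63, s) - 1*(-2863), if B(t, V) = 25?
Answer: 2888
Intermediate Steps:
s = -3
B(63, s) - 1*(-2863) = 25 - 1*(-2863) = 25 + 2863 = 2888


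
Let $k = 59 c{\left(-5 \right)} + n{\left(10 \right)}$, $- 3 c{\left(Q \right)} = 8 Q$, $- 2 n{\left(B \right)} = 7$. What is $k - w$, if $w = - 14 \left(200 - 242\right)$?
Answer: $\frac{1171}{6} \approx 195.17$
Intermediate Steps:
$n{\left(B \right)} = - \frac{7}{2}$ ($n{\left(B \right)} = \left(- \frac{1}{2}\right) 7 = - \frac{7}{2}$)
$c{\left(Q \right)} = - \frac{8 Q}{3}$
$w = 588$ ($w = \left(-14\right) \left(-42\right) = 588$)
$k = \frac{4699}{6}$ ($k = 59 \left(\left(- \frac{8}{3}\right) \left(-5\right)\right) - \frac{7}{2} = 59 \cdot \frac{40}{3} - \frac{7}{2} = \frac{2360}{3} - \frac{7}{2} = \frac{4699}{6} \approx 783.17$)
$k - w = \frac{4699}{6} - 588 = \frac{1171}{6}$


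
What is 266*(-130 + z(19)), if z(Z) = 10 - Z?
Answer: -36974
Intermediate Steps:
266*(-130 + z(19)) = 266*(-130 + (10 - 1*19)) = 266*(-130 + (10 - 19)) = 266*(-130 - 9) = 266*(-139) = -36974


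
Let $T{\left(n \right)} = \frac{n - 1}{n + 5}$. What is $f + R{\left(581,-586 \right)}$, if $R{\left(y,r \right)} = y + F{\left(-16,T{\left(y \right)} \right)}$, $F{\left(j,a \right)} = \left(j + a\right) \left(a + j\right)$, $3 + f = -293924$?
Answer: $- \frac{25164118350}{85849} \approx -2.9312 \cdot 10^{5}$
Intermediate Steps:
$f = -293927$ ($f = -3 - 293924 = -293927$)
$T{\left(n \right)} = \frac{-1 + n}{5 + n}$
$F{\left(j,a \right)} = \left(a + j\right)^{2}$ ($F{\left(j,a \right)} = \left(a + j\right) \left(a + j\right) = \left(a + j\right)^{2}$)
$R{\left(y,r \right)} = y + \left(-16 + \frac{-1 + y}{5 + y}\right)^{2}$ ($R{\left(y,r \right)} = y + \left(\frac{-1 + y}{5 + y} - 16\right)^{2} = y + \left(-16 + \frac{-1 + y}{5 + y}\right)^{2}$)
$f + R{\left(581,-586 \right)} = -293927 + \left(581 + \frac{9 \left(-27 - 2905\right)^{2}}{\left(5 + 581\right)^{2}}\right) = -293927 + \left(581 + \frac{9 \left(-27 - 2905\right)^{2}}{343396}\right) = -293927 + \left(581 + 9 \left(-2932\right)^{2} \cdot \frac{1}{343396}\right) = -293927 + \left(581 + 9 \cdot 8596624 \cdot \frac{1}{343396}\right) = -293927 + \left(581 + \frac{19342404}{85849}\right) = -293927 + \frac{69220673}{85849} = - \frac{25164118350}{85849}$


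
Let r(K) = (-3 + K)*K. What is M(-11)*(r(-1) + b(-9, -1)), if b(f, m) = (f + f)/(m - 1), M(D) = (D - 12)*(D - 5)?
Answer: 4784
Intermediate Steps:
M(D) = (-12 + D)*(-5 + D)
r(K) = K*(-3 + K)
b(f, m) = 2*f/(-1 + m) (b(f, m) = (2*f)/(-1 + m) = 2*f/(-1 + m))
M(-11)*(r(-1) + b(-9, -1)) = (60 + (-11)**2 - 17*(-11))*(-(-3 - 1) + 2*(-9)/(-1 - 1)) = (60 + 121 + 187)*(-1*(-4) + 2*(-9)/(-2)) = 368*(4 + 2*(-9)*(-1/2)) = 368*(4 + 9) = 368*13 = 4784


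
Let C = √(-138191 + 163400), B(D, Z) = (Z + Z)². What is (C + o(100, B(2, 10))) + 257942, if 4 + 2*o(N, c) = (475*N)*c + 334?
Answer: 9758107 + 3*√2801 ≈ 9.7583e+6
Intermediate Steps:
B(D, Z) = 4*Z² (B(D, Z) = (2*Z)² = 4*Z²)
o(N, c) = 165 + 475*N*c/2 (o(N, c) = -2 + ((475*N)*c + 334)/2 = -2 + (475*N*c + 334)/2 = -2 + (334 + 475*N*c)/2 = -2 + (167 + 475*N*c/2) = 165 + 475*N*c/2)
C = 3*√2801 (C = √25209 = 3*√2801 ≈ 158.77)
(C + o(100, B(2, 10))) + 257942 = (3*√2801 + (165 + (475/2)*100*(4*10²))) + 257942 = (3*√2801 + (165 + (475/2)*100*(4*100))) + 257942 = (3*√2801 + (165 + (475/2)*100*400)) + 257942 = (3*√2801 + (165 + 9500000)) + 257942 = (3*√2801 + 9500165) + 257942 = (9500165 + 3*√2801) + 257942 = 9758107 + 3*√2801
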